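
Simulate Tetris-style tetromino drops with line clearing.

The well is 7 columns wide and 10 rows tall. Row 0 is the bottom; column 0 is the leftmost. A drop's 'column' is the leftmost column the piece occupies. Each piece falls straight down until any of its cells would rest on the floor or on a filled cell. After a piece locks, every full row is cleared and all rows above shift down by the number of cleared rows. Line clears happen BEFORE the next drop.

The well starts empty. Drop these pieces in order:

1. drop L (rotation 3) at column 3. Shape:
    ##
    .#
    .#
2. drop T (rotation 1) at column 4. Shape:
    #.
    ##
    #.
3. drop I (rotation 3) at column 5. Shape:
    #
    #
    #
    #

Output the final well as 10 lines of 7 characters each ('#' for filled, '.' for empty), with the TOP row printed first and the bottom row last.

Drop 1: L rot3 at col 3 lands with bottom-row=0; cleared 0 line(s) (total 0); column heights now [0 0 0 3 3 0 0], max=3
Drop 2: T rot1 at col 4 lands with bottom-row=3; cleared 0 line(s) (total 0); column heights now [0 0 0 3 6 5 0], max=6
Drop 3: I rot3 at col 5 lands with bottom-row=5; cleared 0 line(s) (total 0); column heights now [0 0 0 3 6 9 0], max=9

Answer: .......
.....#.
.....#.
.....#.
....##.
....##.
....#..
...##..
....#..
....#..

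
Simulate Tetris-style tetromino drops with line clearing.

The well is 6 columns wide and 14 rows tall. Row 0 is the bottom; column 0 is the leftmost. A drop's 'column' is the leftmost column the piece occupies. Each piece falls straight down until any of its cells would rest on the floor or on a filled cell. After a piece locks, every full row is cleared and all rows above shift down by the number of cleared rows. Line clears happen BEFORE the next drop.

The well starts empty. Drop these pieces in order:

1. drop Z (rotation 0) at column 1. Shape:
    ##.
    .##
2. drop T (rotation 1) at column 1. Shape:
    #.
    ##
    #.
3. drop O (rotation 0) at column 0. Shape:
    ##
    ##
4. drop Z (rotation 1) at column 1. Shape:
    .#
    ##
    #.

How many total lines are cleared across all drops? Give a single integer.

Drop 1: Z rot0 at col 1 lands with bottom-row=0; cleared 0 line(s) (total 0); column heights now [0 2 2 1 0 0], max=2
Drop 2: T rot1 at col 1 lands with bottom-row=2; cleared 0 line(s) (total 0); column heights now [0 5 4 1 0 0], max=5
Drop 3: O rot0 at col 0 lands with bottom-row=5; cleared 0 line(s) (total 0); column heights now [7 7 4 1 0 0], max=7
Drop 4: Z rot1 at col 1 lands with bottom-row=7; cleared 0 line(s) (total 0); column heights now [7 9 10 1 0 0], max=10

Answer: 0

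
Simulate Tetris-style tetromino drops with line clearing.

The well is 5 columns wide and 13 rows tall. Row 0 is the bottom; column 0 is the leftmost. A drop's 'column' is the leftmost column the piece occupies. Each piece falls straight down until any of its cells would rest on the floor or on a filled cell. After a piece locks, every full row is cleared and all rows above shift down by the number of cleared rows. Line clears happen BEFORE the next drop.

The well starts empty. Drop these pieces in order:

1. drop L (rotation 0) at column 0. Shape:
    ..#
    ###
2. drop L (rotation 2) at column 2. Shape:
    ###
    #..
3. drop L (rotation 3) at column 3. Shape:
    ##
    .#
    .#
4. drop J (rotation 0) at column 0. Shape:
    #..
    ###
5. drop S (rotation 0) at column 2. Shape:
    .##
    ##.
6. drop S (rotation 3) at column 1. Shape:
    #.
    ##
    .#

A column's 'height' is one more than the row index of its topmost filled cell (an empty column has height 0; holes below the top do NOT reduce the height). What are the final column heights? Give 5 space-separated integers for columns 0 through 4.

Answer: 6 11 10 9 9

Derivation:
Drop 1: L rot0 at col 0 lands with bottom-row=0; cleared 0 line(s) (total 0); column heights now [1 1 2 0 0], max=2
Drop 2: L rot2 at col 2 lands with bottom-row=2; cleared 0 line(s) (total 0); column heights now [1 1 4 4 4], max=4
Drop 3: L rot3 at col 3 lands with bottom-row=4; cleared 0 line(s) (total 0); column heights now [1 1 4 7 7], max=7
Drop 4: J rot0 at col 0 lands with bottom-row=4; cleared 0 line(s) (total 0); column heights now [6 5 5 7 7], max=7
Drop 5: S rot0 at col 2 lands with bottom-row=7; cleared 0 line(s) (total 0); column heights now [6 5 8 9 9], max=9
Drop 6: S rot3 at col 1 lands with bottom-row=8; cleared 0 line(s) (total 0); column heights now [6 11 10 9 9], max=11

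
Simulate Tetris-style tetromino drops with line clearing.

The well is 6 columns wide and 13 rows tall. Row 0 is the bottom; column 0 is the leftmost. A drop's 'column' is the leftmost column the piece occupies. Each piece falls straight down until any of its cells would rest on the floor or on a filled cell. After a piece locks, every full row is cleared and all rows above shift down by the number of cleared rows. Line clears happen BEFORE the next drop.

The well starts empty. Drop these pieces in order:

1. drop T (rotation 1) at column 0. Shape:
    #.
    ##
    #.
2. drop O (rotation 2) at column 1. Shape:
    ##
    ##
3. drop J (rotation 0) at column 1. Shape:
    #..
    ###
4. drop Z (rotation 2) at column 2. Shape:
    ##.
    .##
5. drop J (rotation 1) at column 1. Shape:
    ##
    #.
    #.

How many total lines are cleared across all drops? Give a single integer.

Answer: 0

Derivation:
Drop 1: T rot1 at col 0 lands with bottom-row=0; cleared 0 line(s) (total 0); column heights now [3 2 0 0 0 0], max=3
Drop 2: O rot2 at col 1 lands with bottom-row=2; cleared 0 line(s) (total 0); column heights now [3 4 4 0 0 0], max=4
Drop 3: J rot0 at col 1 lands with bottom-row=4; cleared 0 line(s) (total 0); column heights now [3 6 5 5 0 0], max=6
Drop 4: Z rot2 at col 2 lands with bottom-row=5; cleared 0 line(s) (total 0); column heights now [3 6 7 7 6 0], max=7
Drop 5: J rot1 at col 1 lands with bottom-row=6; cleared 0 line(s) (total 0); column heights now [3 9 9 7 6 0], max=9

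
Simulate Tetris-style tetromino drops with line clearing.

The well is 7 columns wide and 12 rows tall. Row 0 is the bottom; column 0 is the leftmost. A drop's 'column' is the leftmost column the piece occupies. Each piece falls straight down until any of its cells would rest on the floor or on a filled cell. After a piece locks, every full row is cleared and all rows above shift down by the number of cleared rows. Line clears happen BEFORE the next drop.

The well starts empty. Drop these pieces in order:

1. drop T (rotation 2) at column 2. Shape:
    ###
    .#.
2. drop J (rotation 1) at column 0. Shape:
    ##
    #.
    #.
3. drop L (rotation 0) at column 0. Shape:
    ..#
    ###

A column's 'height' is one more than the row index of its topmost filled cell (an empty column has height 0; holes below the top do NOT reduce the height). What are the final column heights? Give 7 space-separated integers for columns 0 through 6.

Answer: 4 4 5 2 2 0 0

Derivation:
Drop 1: T rot2 at col 2 lands with bottom-row=0; cleared 0 line(s) (total 0); column heights now [0 0 2 2 2 0 0], max=2
Drop 2: J rot1 at col 0 lands with bottom-row=0; cleared 0 line(s) (total 0); column heights now [3 3 2 2 2 0 0], max=3
Drop 3: L rot0 at col 0 lands with bottom-row=3; cleared 0 line(s) (total 0); column heights now [4 4 5 2 2 0 0], max=5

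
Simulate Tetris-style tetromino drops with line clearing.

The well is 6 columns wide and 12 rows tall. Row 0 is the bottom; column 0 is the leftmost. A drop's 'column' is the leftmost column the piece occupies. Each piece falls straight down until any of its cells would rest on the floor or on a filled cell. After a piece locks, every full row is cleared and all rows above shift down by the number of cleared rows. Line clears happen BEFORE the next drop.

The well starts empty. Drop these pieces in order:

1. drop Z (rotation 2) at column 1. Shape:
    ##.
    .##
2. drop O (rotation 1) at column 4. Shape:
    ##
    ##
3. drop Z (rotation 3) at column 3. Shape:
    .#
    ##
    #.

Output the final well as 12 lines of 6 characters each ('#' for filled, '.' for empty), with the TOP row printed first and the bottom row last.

Drop 1: Z rot2 at col 1 lands with bottom-row=0; cleared 0 line(s) (total 0); column heights now [0 2 2 1 0 0], max=2
Drop 2: O rot1 at col 4 lands with bottom-row=0; cleared 0 line(s) (total 0); column heights now [0 2 2 1 2 2], max=2
Drop 3: Z rot3 at col 3 lands with bottom-row=1; cleared 0 line(s) (total 0); column heights now [0 2 2 3 4 2], max=4

Answer: ......
......
......
......
......
......
......
......
....#.
...##.
.#####
..####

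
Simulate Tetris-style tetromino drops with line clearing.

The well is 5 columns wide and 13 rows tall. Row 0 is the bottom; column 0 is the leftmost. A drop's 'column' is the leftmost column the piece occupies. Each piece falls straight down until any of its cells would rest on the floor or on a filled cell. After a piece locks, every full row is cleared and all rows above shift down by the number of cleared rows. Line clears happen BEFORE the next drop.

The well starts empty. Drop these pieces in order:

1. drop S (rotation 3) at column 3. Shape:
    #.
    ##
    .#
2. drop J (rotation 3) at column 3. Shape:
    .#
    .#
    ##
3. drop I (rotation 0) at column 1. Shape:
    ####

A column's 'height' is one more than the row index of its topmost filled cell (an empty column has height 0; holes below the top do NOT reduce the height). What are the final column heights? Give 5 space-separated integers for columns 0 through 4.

Answer: 0 7 7 7 7

Derivation:
Drop 1: S rot3 at col 3 lands with bottom-row=0; cleared 0 line(s) (total 0); column heights now [0 0 0 3 2], max=3
Drop 2: J rot3 at col 3 lands with bottom-row=3; cleared 0 line(s) (total 0); column heights now [0 0 0 4 6], max=6
Drop 3: I rot0 at col 1 lands with bottom-row=6; cleared 0 line(s) (total 0); column heights now [0 7 7 7 7], max=7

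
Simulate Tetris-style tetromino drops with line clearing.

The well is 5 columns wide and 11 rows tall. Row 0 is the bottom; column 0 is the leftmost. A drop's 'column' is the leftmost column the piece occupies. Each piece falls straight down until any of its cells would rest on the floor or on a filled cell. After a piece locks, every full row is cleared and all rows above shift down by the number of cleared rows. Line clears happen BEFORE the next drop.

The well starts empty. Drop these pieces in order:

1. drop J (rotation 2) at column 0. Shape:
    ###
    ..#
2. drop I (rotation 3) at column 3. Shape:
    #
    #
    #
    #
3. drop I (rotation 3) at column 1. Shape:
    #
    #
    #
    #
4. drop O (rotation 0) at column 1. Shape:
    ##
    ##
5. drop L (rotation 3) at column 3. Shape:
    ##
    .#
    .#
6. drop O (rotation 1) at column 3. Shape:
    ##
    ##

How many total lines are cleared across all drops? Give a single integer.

Answer: 0

Derivation:
Drop 1: J rot2 at col 0 lands with bottom-row=0; cleared 0 line(s) (total 0); column heights now [2 2 2 0 0], max=2
Drop 2: I rot3 at col 3 lands with bottom-row=0; cleared 0 line(s) (total 0); column heights now [2 2 2 4 0], max=4
Drop 3: I rot3 at col 1 lands with bottom-row=2; cleared 0 line(s) (total 0); column heights now [2 6 2 4 0], max=6
Drop 4: O rot0 at col 1 lands with bottom-row=6; cleared 0 line(s) (total 0); column heights now [2 8 8 4 0], max=8
Drop 5: L rot3 at col 3 lands with bottom-row=2; cleared 0 line(s) (total 0); column heights now [2 8 8 5 5], max=8
Drop 6: O rot1 at col 3 lands with bottom-row=5; cleared 0 line(s) (total 0); column heights now [2 8 8 7 7], max=8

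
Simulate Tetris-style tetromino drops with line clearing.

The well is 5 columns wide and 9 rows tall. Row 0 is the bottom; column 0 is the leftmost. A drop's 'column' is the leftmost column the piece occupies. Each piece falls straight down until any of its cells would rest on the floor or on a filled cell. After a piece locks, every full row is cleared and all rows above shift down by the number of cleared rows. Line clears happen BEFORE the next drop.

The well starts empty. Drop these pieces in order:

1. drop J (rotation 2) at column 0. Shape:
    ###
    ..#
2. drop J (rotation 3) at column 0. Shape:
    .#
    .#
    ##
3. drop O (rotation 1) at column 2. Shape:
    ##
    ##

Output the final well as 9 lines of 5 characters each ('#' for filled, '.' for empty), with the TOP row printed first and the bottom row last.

Answer: .....
.....
.....
.....
.#...
.###.
####.
###..
..#..

Derivation:
Drop 1: J rot2 at col 0 lands with bottom-row=0; cleared 0 line(s) (total 0); column heights now [2 2 2 0 0], max=2
Drop 2: J rot3 at col 0 lands with bottom-row=2; cleared 0 line(s) (total 0); column heights now [3 5 2 0 0], max=5
Drop 3: O rot1 at col 2 lands with bottom-row=2; cleared 0 line(s) (total 0); column heights now [3 5 4 4 0], max=5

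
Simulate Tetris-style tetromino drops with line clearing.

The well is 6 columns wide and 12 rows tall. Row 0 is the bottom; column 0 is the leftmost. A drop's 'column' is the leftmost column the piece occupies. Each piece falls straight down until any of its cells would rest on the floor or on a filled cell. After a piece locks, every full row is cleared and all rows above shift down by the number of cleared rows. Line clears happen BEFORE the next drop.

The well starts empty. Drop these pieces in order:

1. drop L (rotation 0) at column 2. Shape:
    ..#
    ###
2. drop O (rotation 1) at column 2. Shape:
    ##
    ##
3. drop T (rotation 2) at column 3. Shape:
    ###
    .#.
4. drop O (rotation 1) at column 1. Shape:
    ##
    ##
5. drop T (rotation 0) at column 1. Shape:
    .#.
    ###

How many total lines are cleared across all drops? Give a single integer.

Answer: 0

Derivation:
Drop 1: L rot0 at col 2 lands with bottom-row=0; cleared 0 line(s) (total 0); column heights now [0 0 1 1 2 0], max=2
Drop 2: O rot1 at col 2 lands with bottom-row=1; cleared 0 line(s) (total 0); column heights now [0 0 3 3 2 0], max=3
Drop 3: T rot2 at col 3 lands with bottom-row=2; cleared 0 line(s) (total 0); column heights now [0 0 3 4 4 4], max=4
Drop 4: O rot1 at col 1 lands with bottom-row=3; cleared 0 line(s) (total 0); column heights now [0 5 5 4 4 4], max=5
Drop 5: T rot0 at col 1 lands with bottom-row=5; cleared 0 line(s) (total 0); column heights now [0 6 7 6 4 4], max=7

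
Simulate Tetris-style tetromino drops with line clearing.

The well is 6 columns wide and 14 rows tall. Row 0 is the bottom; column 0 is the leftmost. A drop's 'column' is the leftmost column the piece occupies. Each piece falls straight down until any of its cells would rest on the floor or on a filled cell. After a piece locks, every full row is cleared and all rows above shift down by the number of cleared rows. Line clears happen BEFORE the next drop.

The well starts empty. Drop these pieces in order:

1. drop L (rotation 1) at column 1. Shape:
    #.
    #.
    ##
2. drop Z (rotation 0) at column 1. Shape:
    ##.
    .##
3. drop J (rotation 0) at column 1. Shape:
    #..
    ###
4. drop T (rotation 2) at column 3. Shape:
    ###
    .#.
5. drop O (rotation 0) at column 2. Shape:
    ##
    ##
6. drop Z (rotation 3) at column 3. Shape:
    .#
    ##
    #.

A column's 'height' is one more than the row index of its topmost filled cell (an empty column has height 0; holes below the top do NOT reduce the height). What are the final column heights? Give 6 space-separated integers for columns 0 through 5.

Answer: 0 6 8 10 11 6

Derivation:
Drop 1: L rot1 at col 1 lands with bottom-row=0; cleared 0 line(s) (total 0); column heights now [0 3 1 0 0 0], max=3
Drop 2: Z rot0 at col 1 lands with bottom-row=2; cleared 0 line(s) (total 0); column heights now [0 4 4 3 0 0], max=4
Drop 3: J rot0 at col 1 lands with bottom-row=4; cleared 0 line(s) (total 0); column heights now [0 6 5 5 0 0], max=6
Drop 4: T rot2 at col 3 lands with bottom-row=4; cleared 0 line(s) (total 0); column heights now [0 6 5 6 6 6], max=6
Drop 5: O rot0 at col 2 lands with bottom-row=6; cleared 0 line(s) (total 0); column heights now [0 6 8 8 6 6], max=8
Drop 6: Z rot3 at col 3 lands with bottom-row=8; cleared 0 line(s) (total 0); column heights now [0 6 8 10 11 6], max=11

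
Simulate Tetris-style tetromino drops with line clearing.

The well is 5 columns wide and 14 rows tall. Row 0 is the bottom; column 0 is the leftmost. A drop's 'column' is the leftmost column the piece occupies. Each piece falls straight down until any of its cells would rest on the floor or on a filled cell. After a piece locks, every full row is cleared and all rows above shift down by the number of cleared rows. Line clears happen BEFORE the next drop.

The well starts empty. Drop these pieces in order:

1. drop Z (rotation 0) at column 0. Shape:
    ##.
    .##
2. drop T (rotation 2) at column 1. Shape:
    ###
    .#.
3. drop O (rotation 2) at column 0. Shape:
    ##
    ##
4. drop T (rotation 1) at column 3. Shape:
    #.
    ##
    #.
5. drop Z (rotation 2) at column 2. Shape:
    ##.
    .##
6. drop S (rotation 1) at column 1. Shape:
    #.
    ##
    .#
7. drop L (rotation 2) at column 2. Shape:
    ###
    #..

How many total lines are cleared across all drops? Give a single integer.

Answer: 0

Derivation:
Drop 1: Z rot0 at col 0 lands with bottom-row=0; cleared 0 line(s) (total 0); column heights now [2 2 1 0 0], max=2
Drop 2: T rot2 at col 1 lands with bottom-row=1; cleared 0 line(s) (total 0); column heights now [2 3 3 3 0], max=3
Drop 3: O rot2 at col 0 lands with bottom-row=3; cleared 0 line(s) (total 0); column heights now [5 5 3 3 0], max=5
Drop 4: T rot1 at col 3 lands with bottom-row=3; cleared 0 line(s) (total 0); column heights now [5 5 3 6 5], max=6
Drop 5: Z rot2 at col 2 lands with bottom-row=6; cleared 0 line(s) (total 0); column heights now [5 5 8 8 7], max=8
Drop 6: S rot1 at col 1 lands with bottom-row=8; cleared 0 line(s) (total 0); column heights now [5 11 10 8 7], max=11
Drop 7: L rot2 at col 2 lands with bottom-row=10; cleared 0 line(s) (total 0); column heights now [5 11 12 12 12], max=12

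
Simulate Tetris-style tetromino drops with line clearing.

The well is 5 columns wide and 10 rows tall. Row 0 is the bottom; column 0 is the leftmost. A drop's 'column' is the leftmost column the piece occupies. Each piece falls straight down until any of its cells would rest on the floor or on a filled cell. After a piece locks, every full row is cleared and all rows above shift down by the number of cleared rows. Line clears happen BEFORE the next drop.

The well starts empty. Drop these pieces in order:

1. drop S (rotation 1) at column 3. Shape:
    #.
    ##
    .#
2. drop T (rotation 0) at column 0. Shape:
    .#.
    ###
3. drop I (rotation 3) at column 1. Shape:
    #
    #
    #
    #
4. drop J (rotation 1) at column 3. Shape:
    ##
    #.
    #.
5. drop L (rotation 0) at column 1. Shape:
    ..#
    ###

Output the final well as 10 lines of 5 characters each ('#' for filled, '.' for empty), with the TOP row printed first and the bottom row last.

Answer: .....
.....
...#.
.###.
.#.##
.#.#.
.#.#.
.#.#.
.#.##
###.#

Derivation:
Drop 1: S rot1 at col 3 lands with bottom-row=0; cleared 0 line(s) (total 0); column heights now [0 0 0 3 2], max=3
Drop 2: T rot0 at col 0 lands with bottom-row=0; cleared 0 line(s) (total 0); column heights now [1 2 1 3 2], max=3
Drop 3: I rot3 at col 1 lands with bottom-row=2; cleared 0 line(s) (total 0); column heights now [1 6 1 3 2], max=6
Drop 4: J rot1 at col 3 lands with bottom-row=3; cleared 0 line(s) (total 0); column heights now [1 6 1 6 6], max=6
Drop 5: L rot0 at col 1 lands with bottom-row=6; cleared 0 line(s) (total 0); column heights now [1 7 7 8 6], max=8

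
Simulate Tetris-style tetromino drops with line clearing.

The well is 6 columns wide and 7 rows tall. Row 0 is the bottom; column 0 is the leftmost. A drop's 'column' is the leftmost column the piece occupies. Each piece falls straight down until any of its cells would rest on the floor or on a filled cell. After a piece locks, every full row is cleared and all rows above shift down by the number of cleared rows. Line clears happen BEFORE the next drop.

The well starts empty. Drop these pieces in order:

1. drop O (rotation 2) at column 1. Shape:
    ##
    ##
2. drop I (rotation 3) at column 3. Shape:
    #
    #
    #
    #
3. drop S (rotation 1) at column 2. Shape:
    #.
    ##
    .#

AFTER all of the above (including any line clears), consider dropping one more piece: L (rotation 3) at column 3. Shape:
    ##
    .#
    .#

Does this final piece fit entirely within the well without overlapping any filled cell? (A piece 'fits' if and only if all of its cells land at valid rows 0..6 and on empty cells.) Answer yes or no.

Drop 1: O rot2 at col 1 lands with bottom-row=0; cleared 0 line(s) (total 0); column heights now [0 2 2 0 0 0], max=2
Drop 2: I rot3 at col 3 lands with bottom-row=0; cleared 0 line(s) (total 0); column heights now [0 2 2 4 0 0], max=4
Drop 3: S rot1 at col 2 lands with bottom-row=4; cleared 0 line(s) (total 0); column heights now [0 2 7 6 0 0], max=7
Test piece L rot3 at col 3 (width 2): heights before test = [0 2 7 6 0 0]; fits = True

Answer: yes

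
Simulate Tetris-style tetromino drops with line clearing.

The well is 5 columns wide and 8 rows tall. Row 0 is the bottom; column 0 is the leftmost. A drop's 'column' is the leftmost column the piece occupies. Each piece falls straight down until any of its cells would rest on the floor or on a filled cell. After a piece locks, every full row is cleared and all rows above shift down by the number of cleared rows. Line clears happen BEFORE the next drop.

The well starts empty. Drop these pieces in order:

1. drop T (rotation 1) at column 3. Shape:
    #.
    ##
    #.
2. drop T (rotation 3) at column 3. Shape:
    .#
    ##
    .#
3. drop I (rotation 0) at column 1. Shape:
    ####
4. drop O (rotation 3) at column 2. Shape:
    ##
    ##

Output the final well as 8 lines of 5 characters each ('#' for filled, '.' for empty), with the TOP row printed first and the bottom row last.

Drop 1: T rot1 at col 3 lands with bottom-row=0; cleared 0 line(s) (total 0); column heights now [0 0 0 3 2], max=3
Drop 2: T rot3 at col 3 lands with bottom-row=2; cleared 0 line(s) (total 0); column heights now [0 0 0 4 5], max=5
Drop 3: I rot0 at col 1 lands with bottom-row=5; cleared 0 line(s) (total 0); column heights now [0 6 6 6 6], max=6
Drop 4: O rot3 at col 2 lands with bottom-row=6; cleared 0 line(s) (total 0); column heights now [0 6 8 8 6], max=8

Answer: ..##.
..##.
.####
....#
...##
...##
...##
...#.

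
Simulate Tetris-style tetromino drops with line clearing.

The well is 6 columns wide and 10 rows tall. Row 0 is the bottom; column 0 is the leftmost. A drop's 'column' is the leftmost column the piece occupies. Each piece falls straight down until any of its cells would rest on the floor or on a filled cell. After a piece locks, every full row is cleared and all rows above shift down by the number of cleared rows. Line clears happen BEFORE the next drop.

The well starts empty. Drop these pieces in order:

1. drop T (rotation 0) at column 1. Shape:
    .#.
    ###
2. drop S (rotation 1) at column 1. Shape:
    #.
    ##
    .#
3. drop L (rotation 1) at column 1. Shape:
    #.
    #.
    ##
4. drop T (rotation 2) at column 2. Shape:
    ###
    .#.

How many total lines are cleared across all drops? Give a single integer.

Drop 1: T rot0 at col 1 lands with bottom-row=0; cleared 0 line(s) (total 0); column heights now [0 1 2 1 0 0], max=2
Drop 2: S rot1 at col 1 lands with bottom-row=2; cleared 0 line(s) (total 0); column heights now [0 5 4 1 0 0], max=5
Drop 3: L rot1 at col 1 lands with bottom-row=5; cleared 0 line(s) (total 0); column heights now [0 8 6 1 0 0], max=8
Drop 4: T rot2 at col 2 lands with bottom-row=5; cleared 0 line(s) (total 0); column heights now [0 8 7 7 7 0], max=8

Answer: 0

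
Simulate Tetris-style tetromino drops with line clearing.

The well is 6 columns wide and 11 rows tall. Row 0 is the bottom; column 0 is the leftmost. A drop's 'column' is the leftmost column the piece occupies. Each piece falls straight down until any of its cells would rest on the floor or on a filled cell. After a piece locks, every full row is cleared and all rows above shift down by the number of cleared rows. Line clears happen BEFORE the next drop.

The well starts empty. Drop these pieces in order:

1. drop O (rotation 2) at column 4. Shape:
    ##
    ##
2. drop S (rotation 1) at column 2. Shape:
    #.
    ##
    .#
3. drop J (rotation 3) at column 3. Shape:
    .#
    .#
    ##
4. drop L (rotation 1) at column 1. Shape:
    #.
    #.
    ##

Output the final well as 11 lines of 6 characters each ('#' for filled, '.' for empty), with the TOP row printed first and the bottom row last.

Drop 1: O rot2 at col 4 lands with bottom-row=0; cleared 0 line(s) (total 0); column heights now [0 0 0 0 2 2], max=2
Drop 2: S rot1 at col 2 lands with bottom-row=0; cleared 0 line(s) (total 0); column heights now [0 0 3 2 2 2], max=3
Drop 3: J rot3 at col 3 lands with bottom-row=2; cleared 0 line(s) (total 0); column heights now [0 0 3 3 5 2], max=5
Drop 4: L rot1 at col 1 lands with bottom-row=3; cleared 0 line(s) (total 0); column heights now [0 6 4 3 5 2], max=6

Answer: ......
......
......
......
......
.#....
.#..#.
.##.#.
..###.
..####
...###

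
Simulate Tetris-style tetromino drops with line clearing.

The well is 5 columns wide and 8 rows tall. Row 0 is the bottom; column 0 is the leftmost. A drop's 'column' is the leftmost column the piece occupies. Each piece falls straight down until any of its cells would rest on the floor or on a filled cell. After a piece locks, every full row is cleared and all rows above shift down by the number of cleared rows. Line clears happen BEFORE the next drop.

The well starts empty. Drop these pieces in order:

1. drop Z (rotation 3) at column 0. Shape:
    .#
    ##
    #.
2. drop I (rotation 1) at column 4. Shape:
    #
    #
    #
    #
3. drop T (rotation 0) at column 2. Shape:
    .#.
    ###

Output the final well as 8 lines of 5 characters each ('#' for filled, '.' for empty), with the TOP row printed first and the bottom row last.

Answer: .....
.....
...#.
..###
....#
.#..#
##..#
#...#

Derivation:
Drop 1: Z rot3 at col 0 lands with bottom-row=0; cleared 0 line(s) (total 0); column heights now [2 3 0 0 0], max=3
Drop 2: I rot1 at col 4 lands with bottom-row=0; cleared 0 line(s) (total 0); column heights now [2 3 0 0 4], max=4
Drop 3: T rot0 at col 2 lands with bottom-row=4; cleared 0 line(s) (total 0); column heights now [2 3 5 6 5], max=6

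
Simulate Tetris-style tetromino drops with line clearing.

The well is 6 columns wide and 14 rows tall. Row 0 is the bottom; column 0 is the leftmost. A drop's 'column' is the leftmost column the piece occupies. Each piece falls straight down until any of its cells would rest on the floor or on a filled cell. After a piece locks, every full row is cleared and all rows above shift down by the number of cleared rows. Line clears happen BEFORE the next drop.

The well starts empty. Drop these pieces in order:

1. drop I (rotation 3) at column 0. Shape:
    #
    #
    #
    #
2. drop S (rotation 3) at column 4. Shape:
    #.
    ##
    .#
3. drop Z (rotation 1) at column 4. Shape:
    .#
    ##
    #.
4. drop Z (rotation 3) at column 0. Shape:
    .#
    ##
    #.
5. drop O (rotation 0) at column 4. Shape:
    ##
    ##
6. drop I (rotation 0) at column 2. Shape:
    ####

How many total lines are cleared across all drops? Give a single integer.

Answer: 0

Derivation:
Drop 1: I rot3 at col 0 lands with bottom-row=0; cleared 0 line(s) (total 0); column heights now [4 0 0 0 0 0], max=4
Drop 2: S rot3 at col 4 lands with bottom-row=0; cleared 0 line(s) (total 0); column heights now [4 0 0 0 3 2], max=4
Drop 3: Z rot1 at col 4 lands with bottom-row=3; cleared 0 line(s) (total 0); column heights now [4 0 0 0 5 6], max=6
Drop 4: Z rot3 at col 0 lands with bottom-row=4; cleared 0 line(s) (total 0); column heights now [6 7 0 0 5 6], max=7
Drop 5: O rot0 at col 4 lands with bottom-row=6; cleared 0 line(s) (total 0); column heights now [6 7 0 0 8 8], max=8
Drop 6: I rot0 at col 2 lands with bottom-row=8; cleared 0 line(s) (total 0); column heights now [6 7 9 9 9 9], max=9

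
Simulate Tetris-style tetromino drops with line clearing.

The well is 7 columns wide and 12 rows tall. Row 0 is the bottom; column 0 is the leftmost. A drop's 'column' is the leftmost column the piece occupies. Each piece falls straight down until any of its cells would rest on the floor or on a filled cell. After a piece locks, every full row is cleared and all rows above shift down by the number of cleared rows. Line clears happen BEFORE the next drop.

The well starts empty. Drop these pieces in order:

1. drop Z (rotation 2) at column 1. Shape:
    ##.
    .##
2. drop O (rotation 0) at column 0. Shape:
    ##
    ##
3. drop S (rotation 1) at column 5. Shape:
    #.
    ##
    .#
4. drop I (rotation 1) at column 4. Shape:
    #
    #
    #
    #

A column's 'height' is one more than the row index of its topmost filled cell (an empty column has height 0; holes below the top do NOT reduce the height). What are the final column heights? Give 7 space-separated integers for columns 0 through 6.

Answer: 4 4 2 1 4 3 2

Derivation:
Drop 1: Z rot2 at col 1 lands with bottom-row=0; cleared 0 line(s) (total 0); column heights now [0 2 2 1 0 0 0], max=2
Drop 2: O rot0 at col 0 lands with bottom-row=2; cleared 0 line(s) (total 0); column heights now [4 4 2 1 0 0 0], max=4
Drop 3: S rot1 at col 5 lands with bottom-row=0; cleared 0 line(s) (total 0); column heights now [4 4 2 1 0 3 2], max=4
Drop 4: I rot1 at col 4 lands with bottom-row=0; cleared 0 line(s) (total 0); column heights now [4 4 2 1 4 3 2], max=4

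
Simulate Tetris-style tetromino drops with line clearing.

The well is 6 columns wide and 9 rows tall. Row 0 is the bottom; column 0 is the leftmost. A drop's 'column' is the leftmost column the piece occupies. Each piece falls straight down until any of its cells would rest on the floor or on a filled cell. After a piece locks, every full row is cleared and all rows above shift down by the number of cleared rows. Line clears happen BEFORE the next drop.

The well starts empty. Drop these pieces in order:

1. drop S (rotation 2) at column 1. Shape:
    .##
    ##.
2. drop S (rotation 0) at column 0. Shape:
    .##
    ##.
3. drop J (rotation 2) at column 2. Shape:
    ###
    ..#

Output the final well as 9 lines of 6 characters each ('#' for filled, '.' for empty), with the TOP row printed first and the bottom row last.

Answer: ......
......
......
......
......
..###.
.##.#.
####..
.##...

Derivation:
Drop 1: S rot2 at col 1 lands with bottom-row=0; cleared 0 line(s) (total 0); column heights now [0 1 2 2 0 0], max=2
Drop 2: S rot0 at col 0 lands with bottom-row=1; cleared 0 line(s) (total 0); column heights now [2 3 3 2 0 0], max=3
Drop 3: J rot2 at col 2 lands with bottom-row=2; cleared 0 line(s) (total 0); column heights now [2 3 4 4 4 0], max=4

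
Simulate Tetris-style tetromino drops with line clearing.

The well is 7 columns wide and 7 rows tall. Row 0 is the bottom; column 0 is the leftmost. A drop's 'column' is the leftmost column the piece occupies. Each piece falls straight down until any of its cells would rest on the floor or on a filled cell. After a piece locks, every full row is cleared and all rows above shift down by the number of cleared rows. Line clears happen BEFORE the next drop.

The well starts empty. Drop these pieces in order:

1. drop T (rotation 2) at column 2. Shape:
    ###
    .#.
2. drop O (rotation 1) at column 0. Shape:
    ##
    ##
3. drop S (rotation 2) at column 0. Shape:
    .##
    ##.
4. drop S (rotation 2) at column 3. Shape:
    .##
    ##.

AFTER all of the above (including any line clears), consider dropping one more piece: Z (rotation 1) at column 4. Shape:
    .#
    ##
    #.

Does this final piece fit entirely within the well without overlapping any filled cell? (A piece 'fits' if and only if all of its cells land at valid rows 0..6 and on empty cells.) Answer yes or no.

Answer: yes

Derivation:
Drop 1: T rot2 at col 2 lands with bottom-row=0; cleared 0 line(s) (total 0); column heights now [0 0 2 2 2 0 0], max=2
Drop 2: O rot1 at col 0 lands with bottom-row=0; cleared 0 line(s) (total 0); column heights now [2 2 2 2 2 0 0], max=2
Drop 3: S rot2 at col 0 lands with bottom-row=2; cleared 0 line(s) (total 0); column heights now [3 4 4 2 2 0 0], max=4
Drop 4: S rot2 at col 3 lands with bottom-row=2; cleared 0 line(s) (total 0); column heights now [3 4 4 3 4 4 0], max=4
Test piece Z rot1 at col 4 (width 2): heights before test = [3 4 4 3 4 4 0]; fits = True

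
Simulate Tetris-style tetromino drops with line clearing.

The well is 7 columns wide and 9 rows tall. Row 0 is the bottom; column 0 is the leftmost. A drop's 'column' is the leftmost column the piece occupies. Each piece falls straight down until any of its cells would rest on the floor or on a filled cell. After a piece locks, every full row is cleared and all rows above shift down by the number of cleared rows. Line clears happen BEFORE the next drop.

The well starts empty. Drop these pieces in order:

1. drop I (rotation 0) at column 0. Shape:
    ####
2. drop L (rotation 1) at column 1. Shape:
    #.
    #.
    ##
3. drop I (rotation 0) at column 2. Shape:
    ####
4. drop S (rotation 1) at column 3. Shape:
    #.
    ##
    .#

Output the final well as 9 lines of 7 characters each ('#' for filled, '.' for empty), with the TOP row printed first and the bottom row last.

Answer: .......
.......
.......
...#...
...##..
.#..#..
.#####.
.##....
####...

Derivation:
Drop 1: I rot0 at col 0 lands with bottom-row=0; cleared 0 line(s) (total 0); column heights now [1 1 1 1 0 0 0], max=1
Drop 2: L rot1 at col 1 lands with bottom-row=1; cleared 0 line(s) (total 0); column heights now [1 4 2 1 0 0 0], max=4
Drop 3: I rot0 at col 2 lands with bottom-row=2; cleared 0 line(s) (total 0); column heights now [1 4 3 3 3 3 0], max=4
Drop 4: S rot1 at col 3 lands with bottom-row=3; cleared 0 line(s) (total 0); column heights now [1 4 3 6 5 3 0], max=6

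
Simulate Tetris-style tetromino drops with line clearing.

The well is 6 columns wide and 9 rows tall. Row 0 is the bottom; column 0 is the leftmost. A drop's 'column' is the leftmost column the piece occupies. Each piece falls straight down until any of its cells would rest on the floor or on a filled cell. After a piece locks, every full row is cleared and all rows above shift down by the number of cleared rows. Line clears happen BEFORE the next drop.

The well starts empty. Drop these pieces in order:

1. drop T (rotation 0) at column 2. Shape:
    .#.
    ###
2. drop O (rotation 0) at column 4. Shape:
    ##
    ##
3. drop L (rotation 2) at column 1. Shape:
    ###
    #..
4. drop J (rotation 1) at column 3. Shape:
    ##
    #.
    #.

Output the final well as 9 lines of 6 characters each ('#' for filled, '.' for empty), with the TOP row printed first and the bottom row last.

Answer: ......
......
......
...##.
...#..
...#..
.#####
.#.###
..###.

Derivation:
Drop 1: T rot0 at col 2 lands with bottom-row=0; cleared 0 line(s) (total 0); column heights now [0 0 1 2 1 0], max=2
Drop 2: O rot0 at col 4 lands with bottom-row=1; cleared 0 line(s) (total 0); column heights now [0 0 1 2 3 3], max=3
Drop 3: L rot2 at col 1 lands with bottom-row=1; cleared 0 line(s) (total 0); column heights now [0 3 3 3 3 3], max=3
Drop 4: J rot1 at col 3 lands with bottom-row=3; cleared 0 line(s) (total 0); column heights now [0 3 3 6 6 3], max=6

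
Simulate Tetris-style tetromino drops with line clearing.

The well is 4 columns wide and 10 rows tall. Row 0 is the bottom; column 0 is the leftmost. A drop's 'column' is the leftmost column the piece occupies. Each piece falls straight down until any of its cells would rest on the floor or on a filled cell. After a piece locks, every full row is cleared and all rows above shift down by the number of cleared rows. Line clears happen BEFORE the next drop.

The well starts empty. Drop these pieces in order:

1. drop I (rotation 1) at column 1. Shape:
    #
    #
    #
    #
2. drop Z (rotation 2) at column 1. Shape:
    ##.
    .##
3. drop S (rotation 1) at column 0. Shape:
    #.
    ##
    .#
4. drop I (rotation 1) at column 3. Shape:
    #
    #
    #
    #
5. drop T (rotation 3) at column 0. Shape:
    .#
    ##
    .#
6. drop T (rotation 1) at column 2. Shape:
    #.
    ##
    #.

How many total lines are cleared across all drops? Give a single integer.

Answer: 2

Derivation:
Drop 1: I rot1 at col 1 lands with bottom-row=0; cleared 0 line(s) (total 0); column heights now [0 4 0 0], max=4
Drop 2: Z rot2 at col 1 lands with bottom-row=3; cleared 0 line(s) (total 0); column heights now [0 5 5 4], max=5
Drop 3: S rot1 at col 0 lands with bottom-row=5; cleared 0 line(s) (total 0); column heights now [8 7 5 4], max=8
Drop 4: I rot1 at col 3 lands with bottom-row=4; cleared 0 line(s) (total 0); column heights now [8 7 5 8], max=8
Drop 5: T rot3 at col 0 lands with bottom-row=7; cleared 0 line(s) (total 0); column heights now [9 10 5 8], max=10
Drop 6: T rot1 at col 2 lands with bottom-row=7; cleared 2 line(s) (total 2); column heights now [7 8 8 7], max=8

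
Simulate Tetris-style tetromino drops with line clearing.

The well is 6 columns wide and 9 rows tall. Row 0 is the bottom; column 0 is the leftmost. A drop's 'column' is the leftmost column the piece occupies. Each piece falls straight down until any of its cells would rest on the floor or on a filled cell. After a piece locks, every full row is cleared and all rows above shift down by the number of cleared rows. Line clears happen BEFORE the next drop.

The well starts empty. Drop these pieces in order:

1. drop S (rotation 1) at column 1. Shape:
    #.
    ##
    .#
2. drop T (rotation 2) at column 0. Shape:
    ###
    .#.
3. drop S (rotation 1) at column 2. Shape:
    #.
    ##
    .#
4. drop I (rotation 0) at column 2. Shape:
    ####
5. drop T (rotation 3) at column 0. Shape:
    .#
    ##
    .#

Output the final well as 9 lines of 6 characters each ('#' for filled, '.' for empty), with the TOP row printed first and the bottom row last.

Answer: ......
.#####
###...
.###..
####..
.#....
.#....
.##...
..#...

Derivation:
Drop 1: S rot1 at col 1 lands with bottom-row=0; cleared 0 line(s) (total 0); column heights now [0 3 2 0 0 0], max=3
Drop 2: T rot2 at col 0 lands with bottom-row=3; cleared 0 line(s) (total 0); column heights now [5 5 5 0 0 0], max=5
Drop 3: S rot1 at col 2 lands with bottom-row=4; cleared 0 line(s) (total 0); column heights now [5 5 7 6 0 0], max=7
Drop 4: I rot0 at col 2 lands with bottom-row=7; cleared 0 line(s) (total 0); column heights now [5 5 8 8 8 8], max=8
Drop 5: T rot3 at col 0 lands with bottom-row=5; cleared 0 line(s) (total 0); column heights now [7 8 8 8 8 8], max=8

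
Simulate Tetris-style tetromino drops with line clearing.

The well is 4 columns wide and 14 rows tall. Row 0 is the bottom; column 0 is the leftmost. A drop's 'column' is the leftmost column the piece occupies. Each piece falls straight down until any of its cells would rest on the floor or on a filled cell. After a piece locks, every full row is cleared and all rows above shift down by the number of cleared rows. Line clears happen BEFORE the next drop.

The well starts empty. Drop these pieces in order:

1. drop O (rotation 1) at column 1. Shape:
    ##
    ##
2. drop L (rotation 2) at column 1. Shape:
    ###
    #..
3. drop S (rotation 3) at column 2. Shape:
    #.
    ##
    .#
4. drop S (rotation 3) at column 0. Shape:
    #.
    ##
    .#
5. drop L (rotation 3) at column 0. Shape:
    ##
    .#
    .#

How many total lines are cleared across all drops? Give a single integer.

Answer: 1

Derivation:
Drop 1: O rot1 at col 1 lands with bottom-row=0; cleared 0 line(s) (total 0); column heights now [0 2 2 0], max=2
Drop 2: L rot2 at col 1 lands with bottom-row=2; cleared 0 line(s) (total 0); column heights now [0 4 4 4], max=4
Drop 3: S rot3 at col 2 lands with bottom-row=4; cleared 0 line(s) (total 0); column heights now [0 4 7 6], max=7
Drop 4: S rot3 at col 0 lands with bottom-row=4; cleared 1 line(s) (total 1); column heights now [6 5 6 5], max=6
Drop 5: L rot3 at col 0 lands with bottom-row=5; cleared 0 line(s) (total 1); column heights now [8 8 6 5], max=8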